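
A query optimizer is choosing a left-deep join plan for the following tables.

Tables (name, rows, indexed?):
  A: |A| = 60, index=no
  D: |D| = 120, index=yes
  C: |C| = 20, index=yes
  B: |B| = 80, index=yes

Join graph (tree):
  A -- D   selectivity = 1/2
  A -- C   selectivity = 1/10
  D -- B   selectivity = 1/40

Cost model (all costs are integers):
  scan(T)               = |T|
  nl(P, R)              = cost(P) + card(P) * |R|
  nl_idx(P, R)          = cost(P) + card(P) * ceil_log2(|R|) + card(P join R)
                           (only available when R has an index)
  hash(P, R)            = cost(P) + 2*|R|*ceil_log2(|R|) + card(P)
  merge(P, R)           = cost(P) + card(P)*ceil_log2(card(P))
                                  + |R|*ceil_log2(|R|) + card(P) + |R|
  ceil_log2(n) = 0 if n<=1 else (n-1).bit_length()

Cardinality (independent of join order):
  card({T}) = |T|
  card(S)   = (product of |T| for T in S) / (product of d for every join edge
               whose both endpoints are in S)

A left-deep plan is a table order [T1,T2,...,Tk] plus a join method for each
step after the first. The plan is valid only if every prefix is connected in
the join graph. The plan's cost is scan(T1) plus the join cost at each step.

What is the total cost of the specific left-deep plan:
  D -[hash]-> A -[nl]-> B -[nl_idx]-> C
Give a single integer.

339360

step 1: scan D: cost=120, card=120
step 2: join A via hash
    card(P join A) = 120*60/(2) = 3600
    cost = 120 + 2*60*6 + 120 = 960
step 3: join B via nl
    card(P join B) = 3600*80/(40) = 7200
    cost = 960 + 3600*80 = 288960
step 4: join C via nl_idx
    card(P join C) = 7200*20/(10) = 14400
    cost = 288960 + 7200*5 + 14400 = 339360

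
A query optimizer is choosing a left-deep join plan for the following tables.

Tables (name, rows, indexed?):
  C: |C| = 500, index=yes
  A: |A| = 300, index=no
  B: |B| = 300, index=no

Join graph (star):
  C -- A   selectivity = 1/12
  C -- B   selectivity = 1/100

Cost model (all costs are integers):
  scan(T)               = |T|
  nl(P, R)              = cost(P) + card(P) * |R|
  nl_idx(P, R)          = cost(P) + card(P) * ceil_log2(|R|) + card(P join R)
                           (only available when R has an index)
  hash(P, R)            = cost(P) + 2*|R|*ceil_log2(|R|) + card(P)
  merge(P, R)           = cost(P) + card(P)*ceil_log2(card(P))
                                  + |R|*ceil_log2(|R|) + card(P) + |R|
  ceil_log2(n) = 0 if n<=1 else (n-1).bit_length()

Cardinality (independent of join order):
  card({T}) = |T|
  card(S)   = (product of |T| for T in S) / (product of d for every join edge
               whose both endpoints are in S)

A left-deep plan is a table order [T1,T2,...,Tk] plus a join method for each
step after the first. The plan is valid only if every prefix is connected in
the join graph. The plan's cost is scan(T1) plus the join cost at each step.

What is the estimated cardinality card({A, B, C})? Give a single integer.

37500

Tables in S: A(300), B(300), C(500)
Edges inside S: C-A(d=12), C-B(d=100)
numerator = 300 * 300 * 500 = 45000000
denominator = 12 * 100 = 1200
card(S) = 45000000 / 1200 = 37500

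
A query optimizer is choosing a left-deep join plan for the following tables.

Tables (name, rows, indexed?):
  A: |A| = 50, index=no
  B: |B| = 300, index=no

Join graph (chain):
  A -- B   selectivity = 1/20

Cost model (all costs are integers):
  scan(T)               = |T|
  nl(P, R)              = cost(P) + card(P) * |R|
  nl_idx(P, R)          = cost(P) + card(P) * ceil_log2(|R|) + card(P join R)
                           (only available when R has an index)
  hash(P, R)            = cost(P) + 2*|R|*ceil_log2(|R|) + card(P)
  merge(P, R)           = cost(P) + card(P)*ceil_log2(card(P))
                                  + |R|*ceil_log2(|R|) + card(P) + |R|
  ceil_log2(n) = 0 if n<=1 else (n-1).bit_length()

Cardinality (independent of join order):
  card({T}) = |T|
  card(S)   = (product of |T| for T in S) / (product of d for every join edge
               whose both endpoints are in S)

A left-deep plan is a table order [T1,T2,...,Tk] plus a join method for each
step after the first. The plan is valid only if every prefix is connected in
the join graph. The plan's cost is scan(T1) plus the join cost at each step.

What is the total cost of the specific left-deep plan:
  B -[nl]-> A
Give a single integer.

15300

step 1: scan B: cost=300, card=300
step 2: join A via nl
    card(P join A) = 300*50/(20) = 750
    cost = 300 + 300*50 = 15300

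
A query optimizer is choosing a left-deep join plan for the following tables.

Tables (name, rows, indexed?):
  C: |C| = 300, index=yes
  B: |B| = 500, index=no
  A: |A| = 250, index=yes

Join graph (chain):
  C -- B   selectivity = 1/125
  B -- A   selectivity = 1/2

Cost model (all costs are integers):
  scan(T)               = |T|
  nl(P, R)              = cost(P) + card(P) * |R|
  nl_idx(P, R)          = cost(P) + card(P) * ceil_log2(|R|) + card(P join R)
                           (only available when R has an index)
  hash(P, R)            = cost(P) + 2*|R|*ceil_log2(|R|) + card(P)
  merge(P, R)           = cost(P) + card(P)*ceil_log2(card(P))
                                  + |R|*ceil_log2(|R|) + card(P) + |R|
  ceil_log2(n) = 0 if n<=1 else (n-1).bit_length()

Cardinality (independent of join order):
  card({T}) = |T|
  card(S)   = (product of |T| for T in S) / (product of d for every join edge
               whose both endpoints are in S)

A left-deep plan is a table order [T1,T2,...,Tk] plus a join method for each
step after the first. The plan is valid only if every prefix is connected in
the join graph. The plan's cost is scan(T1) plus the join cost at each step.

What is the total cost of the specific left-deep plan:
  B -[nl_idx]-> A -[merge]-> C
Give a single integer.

1132500

step 1: scan B: cost=500, card=500
step 2: join A via nl_idx
    card(P join A) = 500*250/(2) = 62500
    cost = 500 + 500*8 + 62500 = 67000
step 3: join C via merge
    card(P join C) = 62500*300/(125) = 150000
    cost = 67000 + 62500*16 + 300*9 + 62500 + 300 = 1132500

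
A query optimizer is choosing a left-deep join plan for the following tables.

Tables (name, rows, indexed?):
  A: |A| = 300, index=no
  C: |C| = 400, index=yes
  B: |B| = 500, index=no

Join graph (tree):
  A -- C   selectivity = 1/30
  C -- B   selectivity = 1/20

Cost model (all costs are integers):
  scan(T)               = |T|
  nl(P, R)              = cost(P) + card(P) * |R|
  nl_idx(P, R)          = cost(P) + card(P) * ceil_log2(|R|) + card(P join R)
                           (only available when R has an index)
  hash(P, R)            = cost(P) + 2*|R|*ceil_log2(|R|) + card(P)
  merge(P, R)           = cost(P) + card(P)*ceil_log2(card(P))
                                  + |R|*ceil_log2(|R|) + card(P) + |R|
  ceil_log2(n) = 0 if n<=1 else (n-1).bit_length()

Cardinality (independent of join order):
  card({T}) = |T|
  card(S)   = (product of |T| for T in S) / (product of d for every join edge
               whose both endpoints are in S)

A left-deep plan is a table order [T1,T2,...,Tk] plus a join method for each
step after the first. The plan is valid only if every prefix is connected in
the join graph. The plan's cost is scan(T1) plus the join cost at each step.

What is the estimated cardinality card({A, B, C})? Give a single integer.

Tables in S: A(300), B(500), C(400)
Edges inside S: A-C(d=30), C-B(d=20)
numerator = 300 * 500 * 400 = 60000000
denominator = 30 * 20 = 600
card(S) = 60000000 / 600 = 100000

100000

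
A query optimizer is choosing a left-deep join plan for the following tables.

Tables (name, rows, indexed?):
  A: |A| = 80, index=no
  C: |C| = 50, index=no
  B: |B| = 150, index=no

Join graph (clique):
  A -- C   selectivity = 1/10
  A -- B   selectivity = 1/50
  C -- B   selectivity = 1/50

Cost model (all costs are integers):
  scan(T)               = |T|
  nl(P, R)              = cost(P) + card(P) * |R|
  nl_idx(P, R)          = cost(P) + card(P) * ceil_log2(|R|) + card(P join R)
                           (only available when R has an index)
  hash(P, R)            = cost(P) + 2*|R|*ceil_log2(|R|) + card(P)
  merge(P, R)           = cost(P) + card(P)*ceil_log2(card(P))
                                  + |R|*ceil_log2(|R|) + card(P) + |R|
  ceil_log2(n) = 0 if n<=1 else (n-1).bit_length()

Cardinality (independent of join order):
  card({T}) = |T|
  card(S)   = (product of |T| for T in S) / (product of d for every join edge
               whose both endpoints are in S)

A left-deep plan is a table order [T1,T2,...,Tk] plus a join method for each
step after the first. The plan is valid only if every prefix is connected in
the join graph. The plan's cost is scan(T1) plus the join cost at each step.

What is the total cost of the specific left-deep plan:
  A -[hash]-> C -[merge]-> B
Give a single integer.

6110

step 1: scan A: cost=80, card=80
step 2: join C via hash
    card(P join C) = 80*50/(10) = 400
    cost = 80 + 2*50*6 + 80 = 760
step 3: join B via merge
    card(P join B) = 400*150/(50*50) = 24
    cost = 760 + 400*9 + 150*8 + 400 + 150 = 6110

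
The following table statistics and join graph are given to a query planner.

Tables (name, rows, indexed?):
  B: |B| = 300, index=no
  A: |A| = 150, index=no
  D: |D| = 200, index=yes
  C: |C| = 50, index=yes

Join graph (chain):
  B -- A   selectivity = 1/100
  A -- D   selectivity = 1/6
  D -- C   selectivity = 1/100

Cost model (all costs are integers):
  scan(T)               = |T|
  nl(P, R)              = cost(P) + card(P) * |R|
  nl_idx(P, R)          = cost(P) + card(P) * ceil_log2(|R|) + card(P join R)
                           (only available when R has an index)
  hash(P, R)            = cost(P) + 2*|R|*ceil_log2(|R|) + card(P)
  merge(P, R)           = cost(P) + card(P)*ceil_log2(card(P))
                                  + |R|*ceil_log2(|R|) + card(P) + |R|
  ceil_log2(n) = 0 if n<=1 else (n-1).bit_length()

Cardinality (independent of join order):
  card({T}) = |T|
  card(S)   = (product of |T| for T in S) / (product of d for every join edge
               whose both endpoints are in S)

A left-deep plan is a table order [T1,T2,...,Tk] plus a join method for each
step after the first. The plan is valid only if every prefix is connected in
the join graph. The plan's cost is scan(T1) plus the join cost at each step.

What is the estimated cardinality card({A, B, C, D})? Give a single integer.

Tables in S: A(150), B(300), C(50), D(200)
Edges inside S: B-A(d=100), A-D(d=6), D-C(d=100)
numerator = 150 * 300 * 50 * 200 = 450000000
denominator = 100 * 6 * 100 = 60000
card(S) = 450000000 / 60000 = 7500

7500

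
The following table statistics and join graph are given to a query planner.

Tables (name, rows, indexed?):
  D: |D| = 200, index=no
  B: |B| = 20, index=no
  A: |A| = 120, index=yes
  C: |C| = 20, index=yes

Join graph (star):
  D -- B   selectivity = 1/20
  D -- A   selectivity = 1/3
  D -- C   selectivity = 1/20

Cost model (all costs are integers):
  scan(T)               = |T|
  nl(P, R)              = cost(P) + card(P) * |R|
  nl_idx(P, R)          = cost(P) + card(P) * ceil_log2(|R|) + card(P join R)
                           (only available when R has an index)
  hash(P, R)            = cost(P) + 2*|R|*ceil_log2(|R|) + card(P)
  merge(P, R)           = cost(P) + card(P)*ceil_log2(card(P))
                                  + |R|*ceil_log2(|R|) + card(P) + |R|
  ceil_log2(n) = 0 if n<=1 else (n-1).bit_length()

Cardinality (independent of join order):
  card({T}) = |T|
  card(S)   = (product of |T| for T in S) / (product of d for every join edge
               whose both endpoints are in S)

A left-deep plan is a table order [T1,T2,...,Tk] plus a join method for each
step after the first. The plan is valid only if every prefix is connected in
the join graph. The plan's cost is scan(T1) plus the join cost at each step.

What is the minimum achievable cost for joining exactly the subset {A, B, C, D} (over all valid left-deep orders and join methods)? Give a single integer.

Selinger DP over subsets of {A,B,C,D}:
  {D}: scan cost=200, card=200
  {B}: scan cost=20, card=20
  {A}: scan cost=120, card=120
  {C}: scan cost=20, card=20
  {BD}: card=200; try (B,hash)→600, (D,merge)→1940, (B,merge)→2120, (D,hash)→3240, (D,nl)→4020, (B,nl)→4200; best=600 via (B,hash)
  {AD}: card=8000; try (A,hash)→2080, (D,merge)→2880, (A,merge)→2960, (D,hash)→3440, (A,nl_idx)→9600, (D,nl)→24120 …(+1); best=2080 via (A,hash)
  {CD}: card=200; try (C,hash)→600, (C,nl_idx)→1400, (D,merge)→1940, (C,merge)→2120, (D,hash)→3240, (D,nl)→4020 …(+1); best=600 via (C,hash)
  {ABD}: card=8000; try (A,hash)→2480, (A,merge)→3360, (A,nl_idx)→10000, (B,hash)→10280, (A,nl)→24600, (B,merge)→114200 …(+1); best=2480 via (A,hash)
  {BCD}: card=200; try (C,hash)→1000, (B,hash)→1000, (C,nl_idx)→1800, (C,merge)→2520, (B,merge)→2520, (C,nl)→4600 …(+1); best=1000 via (C,hash)
  {ACD}: card=8000; try (A,hash)→2480, (A,merge)→3360, (A,nl_idx)→10000, (C,hash)→10280, (A,nl)→24600, (C,nl_idx)→50080 …(+2); best=2480 via (A,hash)
  {ABCD}: card=8000; try (A,hash)→2880, (A,merge)→3760, (A,nl_idx)→10400, (C,hash)→10680, (B,hash)→10680, (A,nl)→25000 …(+5); best=2880 via (A,hash)

2880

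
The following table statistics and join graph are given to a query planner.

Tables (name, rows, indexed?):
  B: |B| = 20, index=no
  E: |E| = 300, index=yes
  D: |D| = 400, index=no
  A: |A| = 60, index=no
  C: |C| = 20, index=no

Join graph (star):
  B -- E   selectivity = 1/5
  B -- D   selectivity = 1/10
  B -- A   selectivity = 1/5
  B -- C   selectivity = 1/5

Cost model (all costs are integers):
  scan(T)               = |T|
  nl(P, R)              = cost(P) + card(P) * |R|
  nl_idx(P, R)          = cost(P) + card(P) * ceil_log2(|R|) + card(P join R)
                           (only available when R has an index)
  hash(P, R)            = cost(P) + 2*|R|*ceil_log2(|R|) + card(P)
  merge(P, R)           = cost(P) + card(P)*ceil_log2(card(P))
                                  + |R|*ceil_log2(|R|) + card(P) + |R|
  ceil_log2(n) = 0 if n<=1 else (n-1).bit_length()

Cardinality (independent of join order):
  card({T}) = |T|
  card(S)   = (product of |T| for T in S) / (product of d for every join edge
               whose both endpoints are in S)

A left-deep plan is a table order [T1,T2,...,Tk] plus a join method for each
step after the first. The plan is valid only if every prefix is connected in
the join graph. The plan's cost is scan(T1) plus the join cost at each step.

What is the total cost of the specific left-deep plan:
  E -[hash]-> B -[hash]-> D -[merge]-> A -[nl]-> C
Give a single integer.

12345620

step 1: scan E: cost=300, card=300
step 2: join B via hash
    card(P join B) = 300*20/(5) = 1200
    cost = 300 + 2*20*5 + 300 = 800
step 3: join D via hash
    card(P join D) = 1200*400/(10) = 48000
    cost = 800 + 2*400*9 + 1200 = 9200
step 4: join A via merge
    card(P join A) = 48000*60/(5) = 576000
    cost = 9200 + 48000*16 + 60*6 + 48000 + 60 = 825620
step 5: join C via nl
    card(P join C) = 576000*20/(5) = 2304000
    cost = 825620 + 576000*20 = 12345620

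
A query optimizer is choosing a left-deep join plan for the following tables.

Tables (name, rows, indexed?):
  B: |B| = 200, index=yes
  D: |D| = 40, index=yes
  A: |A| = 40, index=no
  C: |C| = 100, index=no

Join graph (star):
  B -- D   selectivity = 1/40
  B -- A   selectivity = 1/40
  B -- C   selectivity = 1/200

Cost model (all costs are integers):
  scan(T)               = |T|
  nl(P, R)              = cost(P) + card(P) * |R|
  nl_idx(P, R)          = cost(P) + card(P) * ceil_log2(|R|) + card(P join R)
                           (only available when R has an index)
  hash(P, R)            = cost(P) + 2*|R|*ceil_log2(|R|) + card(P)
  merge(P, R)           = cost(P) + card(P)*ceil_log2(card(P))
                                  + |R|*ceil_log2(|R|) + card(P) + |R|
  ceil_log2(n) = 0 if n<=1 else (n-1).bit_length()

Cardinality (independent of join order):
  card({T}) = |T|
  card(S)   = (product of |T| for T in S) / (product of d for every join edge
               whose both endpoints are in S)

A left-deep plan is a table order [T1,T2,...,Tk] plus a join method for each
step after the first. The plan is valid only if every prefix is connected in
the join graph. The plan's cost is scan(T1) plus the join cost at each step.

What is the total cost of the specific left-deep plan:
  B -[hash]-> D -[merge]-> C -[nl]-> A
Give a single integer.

step 1: scan B: cost=200, card=200
step 2: join D via hash
    card(P join D) = 200*40/(40) = 200
    cost = 200 + 2*40*6 + 200 = 880
step 3: join C via merge
    card(P join C) = 200*100/(200) = 100
    cost = 880 + 200*8 + 100*7 + 200 + 100 = 3480
step 4: join A via nl
    card(P join A) = 100*40/(40) = 100
    cost = 3480 + 100*40 = 7480

7480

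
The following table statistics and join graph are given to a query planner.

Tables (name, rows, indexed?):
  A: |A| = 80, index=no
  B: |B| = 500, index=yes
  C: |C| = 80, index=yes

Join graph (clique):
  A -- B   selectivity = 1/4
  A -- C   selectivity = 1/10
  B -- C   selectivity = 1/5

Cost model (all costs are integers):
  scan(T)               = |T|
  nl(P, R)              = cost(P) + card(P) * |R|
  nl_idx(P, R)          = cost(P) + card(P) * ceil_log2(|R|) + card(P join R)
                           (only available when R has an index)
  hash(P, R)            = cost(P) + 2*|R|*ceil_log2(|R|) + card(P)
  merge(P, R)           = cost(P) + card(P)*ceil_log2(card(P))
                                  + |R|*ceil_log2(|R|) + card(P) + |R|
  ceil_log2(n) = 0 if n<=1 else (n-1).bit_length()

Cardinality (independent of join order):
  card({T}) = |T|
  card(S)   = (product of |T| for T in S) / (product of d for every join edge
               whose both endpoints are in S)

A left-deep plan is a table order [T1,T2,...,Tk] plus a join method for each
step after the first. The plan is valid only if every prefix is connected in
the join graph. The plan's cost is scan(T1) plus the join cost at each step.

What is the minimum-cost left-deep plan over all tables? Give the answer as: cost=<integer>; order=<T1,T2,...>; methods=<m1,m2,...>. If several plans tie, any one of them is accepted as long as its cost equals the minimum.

Selinger DP (subsets sized 1..n):
  {A}: scan cost=80, card=80
  {B}: scan cost=500, card=500
  {C}: scan cost=80, card=80
  {AB}: card=10000; try (A,hash)→2120, (B,merge)→5720, (A,merge)→6140, (B,hash)→9160, (B,nl_idx)→10800, (B,nl)→40080 …(+1); best=2120 via (A,hash)
  {AC}: card=640; try (C,hash)→1280, (C,nl_idx)→1280, (A,hash)→1280, (C,merge)→1360, (A,merge)→1360, (C,nl)→6480 …(+1); best=1280 via (C,hash)
  {BC}: card=8000; try (C,hash)→2120, (B,merge)→5720, (C,merge)→6140, (B,nl_idx)→8800, (B,hash)→9160, (C,nl_idx)→12000 …(+2); best=2120 via (C,hash)
  {ABC}: card=16000; try (B,hash)→10920, (A,hash)→11240, (C,hash)→13240, (B,merge)→13320, (B,nl_idx)→23040, (C,nl_idx)→88120 …(+5); best=10920 via (B,hash)

cost=10920; order=A,C,B; methods=hash,hash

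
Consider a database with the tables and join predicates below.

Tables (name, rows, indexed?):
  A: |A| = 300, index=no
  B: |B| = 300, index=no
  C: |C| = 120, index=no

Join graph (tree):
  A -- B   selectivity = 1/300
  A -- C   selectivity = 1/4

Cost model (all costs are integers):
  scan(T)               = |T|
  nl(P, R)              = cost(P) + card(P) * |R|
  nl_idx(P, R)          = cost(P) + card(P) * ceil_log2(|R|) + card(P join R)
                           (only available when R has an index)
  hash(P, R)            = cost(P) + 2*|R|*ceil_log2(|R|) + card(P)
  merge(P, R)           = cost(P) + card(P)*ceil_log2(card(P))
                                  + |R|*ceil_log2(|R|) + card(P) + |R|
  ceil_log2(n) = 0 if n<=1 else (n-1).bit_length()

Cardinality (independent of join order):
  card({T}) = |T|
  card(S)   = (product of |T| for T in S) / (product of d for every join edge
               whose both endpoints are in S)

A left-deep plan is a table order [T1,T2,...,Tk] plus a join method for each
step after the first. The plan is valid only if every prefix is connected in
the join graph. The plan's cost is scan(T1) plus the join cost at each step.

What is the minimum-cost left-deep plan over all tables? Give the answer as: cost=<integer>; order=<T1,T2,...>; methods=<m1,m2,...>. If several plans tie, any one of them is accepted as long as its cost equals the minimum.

Selinger DP (subsets sized 1..n):
  {A}: scan cost=300, card=300
  {B}: scan cost=300, card=300
  {C}: scan cost=120, card=120
  {AB}: card=300; try (B,hash)→6000, (A,hash)→6000, (B,merge)→6300, (A,merge)→6300, (B,nl)→90300, (A,nl)→90300; best=6000 via (B,hash)
  {AC}: card=9000; try (C,hash)→2280, (A,merge)→4080, (C,merge)→4260, (A,hash)→5640, (A,nl)→36120, (C,nl)→36300; best=2280 via (C,hash)
  {ABC}: card=9000; try (C,hash)→7980, (C,merge)→9960, (B,hash)→16680, (C,nl)→42000, (B,merge)→140280, (B,nl)→2702280; best=7980 via (C,hash)

cost=7980; order=A,B,C; methods=hash,hash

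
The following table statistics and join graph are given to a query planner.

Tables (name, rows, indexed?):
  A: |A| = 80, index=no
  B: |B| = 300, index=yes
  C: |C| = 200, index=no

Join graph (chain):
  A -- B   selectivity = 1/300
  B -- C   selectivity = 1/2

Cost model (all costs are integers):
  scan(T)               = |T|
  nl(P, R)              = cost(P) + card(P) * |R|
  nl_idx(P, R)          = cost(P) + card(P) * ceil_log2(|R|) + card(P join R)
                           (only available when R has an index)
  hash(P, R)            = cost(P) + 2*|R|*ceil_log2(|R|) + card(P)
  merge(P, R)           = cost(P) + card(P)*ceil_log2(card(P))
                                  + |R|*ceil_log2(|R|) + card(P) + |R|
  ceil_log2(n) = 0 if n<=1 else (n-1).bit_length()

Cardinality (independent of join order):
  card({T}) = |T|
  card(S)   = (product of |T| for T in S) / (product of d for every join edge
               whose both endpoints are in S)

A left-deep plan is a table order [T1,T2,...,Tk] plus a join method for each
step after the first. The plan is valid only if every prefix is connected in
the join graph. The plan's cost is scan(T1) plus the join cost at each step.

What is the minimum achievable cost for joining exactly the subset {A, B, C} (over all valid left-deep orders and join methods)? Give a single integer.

Selinger DP over subsets of {A,B,C}:
  {A}: scan cost=80, card=80
  {B}: scan cost=300, card=300
  {C}: scan cost=200, card=200
  {AB}: card=80; try (B,nl_idx)→880, (A,hash)→1720, (B,merge)→3720, (A,merge)→3940, (B,hash)→5560, (B,nl)→24080 …(+1); best=880 via (B,nl_idx)
  {BC}: card=30000; try (C,hash)→3800, (B,merge)→5000, (C,merge)→5100, (B,hash)→5800, (B,nl_idx)→32000, (B,nl)→60200 …(+1); best=3800 via (C,hash)
  {ABC}: card=8000; try (C,merge)→3320, (C,hash)→4160, (C,nl)→16880, (A,hash)→34920, (A,merge)→484440, (A,nl)→2403800; best=3320 via (C,merge)

3320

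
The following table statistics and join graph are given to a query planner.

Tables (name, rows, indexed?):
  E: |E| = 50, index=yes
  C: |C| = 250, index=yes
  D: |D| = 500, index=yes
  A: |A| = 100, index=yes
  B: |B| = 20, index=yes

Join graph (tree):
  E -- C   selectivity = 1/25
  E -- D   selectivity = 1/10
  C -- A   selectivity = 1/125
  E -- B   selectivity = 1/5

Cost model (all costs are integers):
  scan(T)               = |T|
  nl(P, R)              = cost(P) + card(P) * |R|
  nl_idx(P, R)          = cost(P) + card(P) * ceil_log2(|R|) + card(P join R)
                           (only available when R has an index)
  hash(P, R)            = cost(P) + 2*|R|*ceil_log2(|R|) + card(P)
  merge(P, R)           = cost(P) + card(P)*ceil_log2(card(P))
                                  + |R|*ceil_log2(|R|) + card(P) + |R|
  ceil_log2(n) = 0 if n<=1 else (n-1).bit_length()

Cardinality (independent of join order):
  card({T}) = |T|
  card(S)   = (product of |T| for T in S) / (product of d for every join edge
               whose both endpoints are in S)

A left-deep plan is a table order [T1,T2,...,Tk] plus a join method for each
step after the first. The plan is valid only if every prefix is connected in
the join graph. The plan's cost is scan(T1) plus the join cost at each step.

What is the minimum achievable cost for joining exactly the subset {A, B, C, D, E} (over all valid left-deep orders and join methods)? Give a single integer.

13100

Selinger DP over subsets of {A,B,C,D,E}:
  {E}: scan cost=50, card=50
  {C}: scan cost=250, card=250
  {D}: scan cost=500, card=500
  {A}: scan cost=100, card=100
  {B}: scan cost=20, card=20
  {CE}: card=500; try (C,nl_idx)→950, (E,hash)→1100, (E,nl_idx)→2250, (C,merge)→2650, (E,merge)→2850, (C,hash)→4100 …(+2); best=950 via (C,nl_idx)
  {DE}: card=2500; try (E,hash)→1600, (D,nl_idx)→3000, (D,merge)→5400, (E,merge)→5850, (E,nl_idx)→6000, (D,hash)→9100 …(+2); best=1600 via (E,hash)
  {BE}: card=200; try (B,hash)→300, (E,nl_idx)→340, (E,merge)→490, (B,nl_idx)→500, (B,merge)→520, (E,hash)→640 …(+2); best=300 via (B,hash)
  {AC}: card=200; try (C,nl_idx)→1100, (A,hash)→1900, (A,nl_idx)→2200, (C,merge)→3150, (A,merge)→3300, (C,hash)→4200 …(+2); best=1100 via (C,nl_idx)
  {CDE}: card=25000; try (C,hash)→8100, (D,hash)→10450, (D,merge)→10950, (D,nl_idx)→30450, (C,merge)→36350, (C,nl_idx)→46600 …(+2); best=8100 via (C,hash)
  {ACE}: card=400; try (E,hash)→1900, (E,nl_idx)→2700, (A,hash)→2850, (E,merge)→3250, (A,nl_idx)→4850, (A,merge)→6750 …(+2); best=1900 via (E,hash)
  {BCE}: card=2000; try (B,hash)→1650, (C,nl_idx)→3900, (C,merge)→4350, (C,hash)→4500, (B,nl_idx)→5450, (B,merge)→6070 …(+2); best=1650 via (B,hash)
  {BDE}: card=10000; try (B,hash)→4300, (D,merge)→7100, (D,hash)→9500, (D,nl_idx)→12100, (B,nl_idx)→24100, (B,merge)→34220 …(+2); best=4300 via (B,hash)
  {ACDE}: card=20000; try (D,merge)→10900, (D,hash)→11300, (D,nl_idx)→25500, (A,hash)→34500, (D,nl)→201900, (A,nl_idx)→203100 …(+2); best=10900 via (D,merge)
  {BCDE}: card=100000; try (D,hash)→12650, (C,hash)→18300, (D,merge)→30650, (B,hash)→33300, (D,nl_idx)→119650, (C,merge)→156550 …(+6); best=12650 via (D,hash)
  {ABCE}: card=1600; try (B,hash)→2500, (A,hash)→5050, (B,nl_idx)→5500, (B,merge)→6020, (B,nl)→9900, (A,nl_idx)→17250 …(+2); best=2500 via (B,hash)
  {ABCDE}: card=80000; try (D,hash)→13100, (D,merge)→26700, (B,hash)→31100, (D,nl_idx)→96900, (A,hash)→114050, (B,nl_idx)→190900 …(+6); best=13100 via (D,hash)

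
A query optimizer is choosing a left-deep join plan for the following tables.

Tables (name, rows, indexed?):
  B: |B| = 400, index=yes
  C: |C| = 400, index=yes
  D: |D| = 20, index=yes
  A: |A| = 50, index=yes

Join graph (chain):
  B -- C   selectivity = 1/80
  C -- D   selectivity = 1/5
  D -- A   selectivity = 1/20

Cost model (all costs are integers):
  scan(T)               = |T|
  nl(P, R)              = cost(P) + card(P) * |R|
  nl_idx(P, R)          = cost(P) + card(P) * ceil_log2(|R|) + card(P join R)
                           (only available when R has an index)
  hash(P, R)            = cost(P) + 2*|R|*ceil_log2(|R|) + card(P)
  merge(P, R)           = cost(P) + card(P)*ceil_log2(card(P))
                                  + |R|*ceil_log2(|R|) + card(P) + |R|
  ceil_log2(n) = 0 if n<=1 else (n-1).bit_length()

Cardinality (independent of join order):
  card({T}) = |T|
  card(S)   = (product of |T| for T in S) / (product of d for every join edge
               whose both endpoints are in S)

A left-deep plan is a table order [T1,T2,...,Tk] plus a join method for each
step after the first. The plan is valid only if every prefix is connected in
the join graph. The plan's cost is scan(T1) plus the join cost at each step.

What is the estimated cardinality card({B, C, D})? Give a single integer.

8000

Tables in S: B(400), C(400), D(20)
Edges inside S: B-C(d=80), C-D(d=5)
numerator = 400 * 400 * 20 = 3200000
denominator = 80 * 5 = 400
card(S) = 3200000 / 400 = 8000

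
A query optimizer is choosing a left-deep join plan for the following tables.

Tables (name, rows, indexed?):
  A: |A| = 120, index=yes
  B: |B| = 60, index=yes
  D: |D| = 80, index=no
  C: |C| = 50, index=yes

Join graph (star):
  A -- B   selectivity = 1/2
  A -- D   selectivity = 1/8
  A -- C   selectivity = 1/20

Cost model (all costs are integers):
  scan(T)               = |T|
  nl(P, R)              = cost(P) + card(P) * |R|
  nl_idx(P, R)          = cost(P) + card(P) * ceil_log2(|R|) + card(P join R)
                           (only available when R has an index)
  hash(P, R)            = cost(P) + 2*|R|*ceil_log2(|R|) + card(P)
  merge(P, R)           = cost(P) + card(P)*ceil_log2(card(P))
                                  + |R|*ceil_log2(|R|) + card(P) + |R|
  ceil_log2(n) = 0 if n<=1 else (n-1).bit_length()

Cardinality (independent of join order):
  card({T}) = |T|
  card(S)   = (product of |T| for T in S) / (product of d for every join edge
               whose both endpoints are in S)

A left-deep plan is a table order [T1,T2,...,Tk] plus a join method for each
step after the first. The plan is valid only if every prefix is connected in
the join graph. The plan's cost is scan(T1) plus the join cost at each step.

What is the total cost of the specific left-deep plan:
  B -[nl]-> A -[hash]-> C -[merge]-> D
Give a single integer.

147100

step 1: scan B: cost=60, card=60
step 2: join A via nl
    card(P join A) = 60*120/(2) = 3600
    cost = 60 + 60*120 = 7260
step 3: join C via hash
    card(P join C) = 3600*50/(20) = 9000
    cost = 7260 + 2*50*6 + 3600 = 11460
step 4: join D via merge
    card(P join D) = 9000*80/(8) = 90000
    cost = 11460 + 9000*14 + 80*7 + 9000 + 80 = 147100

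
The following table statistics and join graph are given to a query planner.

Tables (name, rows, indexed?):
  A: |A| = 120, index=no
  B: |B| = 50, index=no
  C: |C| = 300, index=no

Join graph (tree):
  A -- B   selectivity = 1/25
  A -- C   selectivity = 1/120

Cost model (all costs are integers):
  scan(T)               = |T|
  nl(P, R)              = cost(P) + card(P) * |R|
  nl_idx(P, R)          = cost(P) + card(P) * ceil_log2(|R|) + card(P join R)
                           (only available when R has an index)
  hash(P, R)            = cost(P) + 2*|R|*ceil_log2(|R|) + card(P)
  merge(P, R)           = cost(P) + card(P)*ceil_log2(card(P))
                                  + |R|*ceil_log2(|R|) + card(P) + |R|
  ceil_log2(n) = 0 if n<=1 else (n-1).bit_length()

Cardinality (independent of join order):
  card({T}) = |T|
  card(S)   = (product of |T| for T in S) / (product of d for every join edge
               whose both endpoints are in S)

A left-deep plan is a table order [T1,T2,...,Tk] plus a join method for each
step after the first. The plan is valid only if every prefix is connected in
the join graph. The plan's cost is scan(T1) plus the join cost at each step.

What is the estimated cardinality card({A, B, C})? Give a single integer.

Tables in S: A(120), B(50), C(300)
Edges inside S: A-B(d=25), A-C(d=120)
numerator = 120 * 50 * 300 = 1800000
denominator = 25 * 120 = 3000
card(S) = 1800000 / 3000 = 600

600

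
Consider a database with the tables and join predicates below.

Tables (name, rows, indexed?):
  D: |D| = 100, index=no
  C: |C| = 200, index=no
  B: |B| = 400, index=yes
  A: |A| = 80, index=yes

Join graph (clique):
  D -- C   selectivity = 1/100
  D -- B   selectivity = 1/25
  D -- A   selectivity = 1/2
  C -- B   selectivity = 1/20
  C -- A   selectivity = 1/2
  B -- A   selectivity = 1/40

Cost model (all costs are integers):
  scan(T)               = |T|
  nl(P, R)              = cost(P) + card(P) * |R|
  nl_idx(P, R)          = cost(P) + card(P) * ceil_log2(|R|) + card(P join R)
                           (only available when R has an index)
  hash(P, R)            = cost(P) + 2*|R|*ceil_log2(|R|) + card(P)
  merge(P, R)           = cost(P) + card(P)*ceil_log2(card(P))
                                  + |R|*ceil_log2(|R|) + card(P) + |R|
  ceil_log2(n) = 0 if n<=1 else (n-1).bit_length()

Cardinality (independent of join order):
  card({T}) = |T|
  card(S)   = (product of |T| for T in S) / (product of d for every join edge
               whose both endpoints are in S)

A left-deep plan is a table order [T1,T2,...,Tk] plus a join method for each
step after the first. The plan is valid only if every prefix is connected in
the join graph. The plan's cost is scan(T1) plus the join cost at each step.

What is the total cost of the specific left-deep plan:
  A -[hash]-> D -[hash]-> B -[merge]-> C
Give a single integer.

step 1: scan A: cost=80, card=80
step 2: join D via hash
    card(P join D) = 80*100/(2) = 4000
    cost = 80 + 2*100*7 + 80 = 1560
step 3: join B via hash
    card(P join B) = 4000*400/(25*40) = 1600
    cost = 1560 + 2*400*9 + 4000 = 12760
step 4: join C via merge
    card(P join C) = 1600*200/(100*20*2) = 80
    cost = 12760 + 1600*11 + 200*8 + 1600 + 200 = 33760

33760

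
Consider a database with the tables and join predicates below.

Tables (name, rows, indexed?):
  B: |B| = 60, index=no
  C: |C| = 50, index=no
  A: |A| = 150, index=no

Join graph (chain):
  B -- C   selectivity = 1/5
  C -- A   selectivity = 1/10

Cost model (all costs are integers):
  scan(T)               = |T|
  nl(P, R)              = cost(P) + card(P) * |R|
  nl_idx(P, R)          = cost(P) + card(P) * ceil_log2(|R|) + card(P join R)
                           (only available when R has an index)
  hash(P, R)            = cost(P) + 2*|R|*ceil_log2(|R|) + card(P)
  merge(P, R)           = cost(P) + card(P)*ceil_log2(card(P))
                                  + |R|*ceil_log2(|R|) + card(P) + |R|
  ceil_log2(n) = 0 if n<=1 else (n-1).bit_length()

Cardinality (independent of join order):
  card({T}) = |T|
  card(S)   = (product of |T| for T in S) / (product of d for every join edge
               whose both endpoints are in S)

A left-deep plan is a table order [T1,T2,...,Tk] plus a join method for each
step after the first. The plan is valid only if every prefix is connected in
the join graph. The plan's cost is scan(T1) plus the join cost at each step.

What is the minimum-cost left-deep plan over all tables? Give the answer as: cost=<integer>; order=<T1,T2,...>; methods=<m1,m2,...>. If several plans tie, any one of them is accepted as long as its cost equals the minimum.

Selinger DP (subsets sized 1..n):
  {B}: scan cost=60, card=60
  {C}: scan cost=50, card=50
  {A}: scan cost=150, card=150
  {BC}: card=600; try (C,hash)→720, (B,hash)→820, (B,merge)→820, (C,merge)→830, (B,nl)→3050, (C,nl)→3060; best=720 via (C,hash)
  {AC}: card=750; try (C,hash)→900, (A,merge)→1750, (C,merge)→1850, (A,hash)→2500, (A,nl)→7550, (C,nl)→7650; best=900 via (C,hash)
  {ABC}: card=9000; try (B,hash)→2370, (A,hash)→3720, (A,merge)→8670, (B,merge)→9570, (B,nl)→45900, (A,nl)→90720; best=2370 via (B,hash)

cost=2370; order=A,C,B; methods=hash,hash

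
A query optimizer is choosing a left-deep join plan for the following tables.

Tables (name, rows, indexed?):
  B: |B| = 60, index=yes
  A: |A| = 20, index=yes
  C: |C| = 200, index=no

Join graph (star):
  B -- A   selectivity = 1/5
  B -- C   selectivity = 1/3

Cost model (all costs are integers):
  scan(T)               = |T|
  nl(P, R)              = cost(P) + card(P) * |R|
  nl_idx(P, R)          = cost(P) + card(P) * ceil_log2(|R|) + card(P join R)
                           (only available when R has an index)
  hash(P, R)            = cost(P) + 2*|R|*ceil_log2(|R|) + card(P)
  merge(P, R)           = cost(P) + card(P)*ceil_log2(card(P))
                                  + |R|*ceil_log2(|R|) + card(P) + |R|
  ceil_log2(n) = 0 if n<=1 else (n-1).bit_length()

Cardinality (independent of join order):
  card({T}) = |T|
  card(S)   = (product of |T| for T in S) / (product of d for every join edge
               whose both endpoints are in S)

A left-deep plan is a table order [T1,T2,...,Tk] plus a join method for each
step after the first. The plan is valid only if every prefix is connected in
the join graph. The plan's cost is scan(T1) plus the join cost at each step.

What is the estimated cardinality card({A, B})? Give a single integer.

240

Tables in S: A(20), B(60)
Edges inside S: B-A(d=5)
numerator = 20 * 60 = 1200
denominator = 5 = 5
card(S) = 1200 / 5 = 240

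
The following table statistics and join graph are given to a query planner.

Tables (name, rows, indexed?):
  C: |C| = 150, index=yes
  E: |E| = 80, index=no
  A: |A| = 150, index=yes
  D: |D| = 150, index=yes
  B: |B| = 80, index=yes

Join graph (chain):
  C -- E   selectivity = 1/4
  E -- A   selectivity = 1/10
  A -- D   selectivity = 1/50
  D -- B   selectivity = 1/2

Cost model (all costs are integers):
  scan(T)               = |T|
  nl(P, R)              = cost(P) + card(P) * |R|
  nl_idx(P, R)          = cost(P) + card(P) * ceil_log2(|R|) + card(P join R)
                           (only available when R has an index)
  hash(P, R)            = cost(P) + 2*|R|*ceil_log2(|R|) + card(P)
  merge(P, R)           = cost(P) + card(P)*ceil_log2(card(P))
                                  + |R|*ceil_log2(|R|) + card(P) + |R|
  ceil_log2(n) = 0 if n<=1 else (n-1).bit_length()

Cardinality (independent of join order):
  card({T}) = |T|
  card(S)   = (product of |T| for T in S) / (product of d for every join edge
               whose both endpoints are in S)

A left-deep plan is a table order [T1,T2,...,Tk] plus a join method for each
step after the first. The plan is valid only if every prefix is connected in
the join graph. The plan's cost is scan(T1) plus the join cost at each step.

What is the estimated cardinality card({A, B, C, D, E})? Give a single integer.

5400000

Tables in S: A(150), B(80), C(150), D(150), E(80)
Edges inside S: C-E(d=4), E-A(d=10), A-D(d=50), D-B(d=2)
numerator = 150 * 80 * 150 * 150 * 80 = 21600000000
denominator = 4 * 10 * 50 * 2 = 4000
card(S) = 21600000000 / 4000 = 5400000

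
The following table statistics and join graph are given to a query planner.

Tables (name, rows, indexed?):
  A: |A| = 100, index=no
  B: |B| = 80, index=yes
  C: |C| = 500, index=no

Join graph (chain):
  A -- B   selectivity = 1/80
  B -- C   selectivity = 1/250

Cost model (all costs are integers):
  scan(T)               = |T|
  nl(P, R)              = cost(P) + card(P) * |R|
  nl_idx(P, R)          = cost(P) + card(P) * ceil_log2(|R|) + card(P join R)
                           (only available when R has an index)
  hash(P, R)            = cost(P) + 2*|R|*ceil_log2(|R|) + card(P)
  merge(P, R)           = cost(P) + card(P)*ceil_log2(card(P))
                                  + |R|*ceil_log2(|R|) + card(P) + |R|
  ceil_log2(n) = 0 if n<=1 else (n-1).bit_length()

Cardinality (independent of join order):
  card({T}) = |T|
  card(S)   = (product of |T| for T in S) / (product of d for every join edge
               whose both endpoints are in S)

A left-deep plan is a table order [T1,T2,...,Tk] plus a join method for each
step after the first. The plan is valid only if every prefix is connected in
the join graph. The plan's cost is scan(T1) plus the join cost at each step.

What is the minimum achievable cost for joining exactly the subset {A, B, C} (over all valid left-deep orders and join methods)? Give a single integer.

3680

Selinger DP over subsets of {A,B,C}:
  {A}: scan cost=100, card=100
  {B}: scan cost=80, card=80
  {C}: scan cost=500, card=500
  {AB}: card=100; try (B,nl_idx)→900, (B,hash)→1320, (A,merge)→1520, (B,merge)→1540, (A,hash)→1560, (A,nl)→8080 …(+1); best=900 via (B,nl_idx)
  {BC}: card=160; try (B,hash)→2120, (B,nl_idx)→4160, (C,merge)→5720, (B,merge)→6140, (C,hash)→9160, (C,nl)→40080 …(+1); best=2120 via (B,hash)
  {ABC}: card=200; try (A,hash)→3680, (A,merge)→4360, (C,merge)→6700, (C,hash)→10000, (A,nl)→18120, (C,nl)→50900; best=3680 via (A,hash)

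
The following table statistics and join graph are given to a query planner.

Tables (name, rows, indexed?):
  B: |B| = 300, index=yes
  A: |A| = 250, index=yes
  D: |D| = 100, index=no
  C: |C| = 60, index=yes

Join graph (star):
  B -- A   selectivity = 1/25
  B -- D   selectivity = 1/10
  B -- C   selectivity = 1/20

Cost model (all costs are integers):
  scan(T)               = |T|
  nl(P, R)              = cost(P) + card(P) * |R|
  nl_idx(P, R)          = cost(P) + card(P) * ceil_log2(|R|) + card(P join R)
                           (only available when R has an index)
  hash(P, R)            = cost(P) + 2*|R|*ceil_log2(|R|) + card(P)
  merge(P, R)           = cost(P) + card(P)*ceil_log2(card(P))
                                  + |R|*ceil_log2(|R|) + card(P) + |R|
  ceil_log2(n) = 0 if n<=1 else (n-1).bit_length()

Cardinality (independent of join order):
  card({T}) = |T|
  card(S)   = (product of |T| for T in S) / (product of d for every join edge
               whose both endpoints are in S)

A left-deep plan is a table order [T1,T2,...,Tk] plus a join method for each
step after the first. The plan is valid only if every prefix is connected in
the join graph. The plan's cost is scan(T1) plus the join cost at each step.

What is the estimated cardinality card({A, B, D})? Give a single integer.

Tables in S: A(250), B(300), D(100)
Edges inside S: B-A(d=25), B-D(d=10)
numerator = 250 * 300 * 100 = 7500000
denominator = 25 * 10 = 250
card(S) = 7500000 / 250 = 30000

30000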